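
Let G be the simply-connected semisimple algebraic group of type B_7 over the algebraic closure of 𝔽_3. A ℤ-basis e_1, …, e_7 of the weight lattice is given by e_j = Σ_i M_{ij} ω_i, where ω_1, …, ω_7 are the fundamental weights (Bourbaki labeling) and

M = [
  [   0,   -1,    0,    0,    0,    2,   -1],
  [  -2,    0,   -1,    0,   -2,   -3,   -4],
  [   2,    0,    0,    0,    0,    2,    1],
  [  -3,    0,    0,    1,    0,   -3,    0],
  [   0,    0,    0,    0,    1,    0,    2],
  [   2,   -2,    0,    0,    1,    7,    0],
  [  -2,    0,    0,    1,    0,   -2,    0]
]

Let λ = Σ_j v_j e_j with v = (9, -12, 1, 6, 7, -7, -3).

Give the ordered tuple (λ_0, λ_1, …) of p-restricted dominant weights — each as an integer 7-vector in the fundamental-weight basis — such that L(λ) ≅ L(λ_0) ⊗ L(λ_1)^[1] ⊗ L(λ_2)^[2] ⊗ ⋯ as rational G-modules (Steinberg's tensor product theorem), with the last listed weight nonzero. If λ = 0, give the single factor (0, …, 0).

In the fundamental-weight basis, λ has coordinates c = M·v (v = (9, -12, 1, 6, 7, -7, -3)):
  c_1 = 0·9 + (-1)·(-12) + 0·1 + 0·6 + 0·7 + (2)·(-7) + (-1)·(-3) = 1
  c_2 = (-2)·(9) + (0)·(-12) + (-1)·(1) + 0·6 + (-2)·(7) + (-3)·(-7) + (-4)·(-3) = 0
  c_3 = 2·9 + (0)·(-12) + 0·1 + 0·6 + 0·7 + (2)·(-7) + (1)·(-3) = 1
  c_4 = (-3)·(9) + (0)·(-12) + 0·1 + 1·6 + 0·7 + (-3)·(-7) + (0)·(-3) = 0
  c_5 = 0·9 + (0)·(-12) + 0·1 + 0·6 + 1·7 + (0)·(-7) + (2)·(-3) = 1
  c_6 = 2·9 + (-2)·(-12) + 0·1 + 0·6 + 1·7 + (7)·(-7) + (0)·(-3) = 0
  c_7 = (-2)·(9) + (0)·(-12) + 0·1 + 1·6 + 0·7 + (-2)·(-7) + (0)·(-3) = 2
Writing each c_i in base p = 3:
  c_1 = 1 = 1·3^0
  c_2 = 0
  c_3 = 1 = 1·3^0
  c_4 = 0
  c_5 = 1 = 1·3^0
  c_6 = 0
  c_7 = 2 = 2·3^0
p-restricted factor λ_0 = (1, 0, 1, 0, 1, 0, 2)

((1, 0, 1, 0, 1, 0, 2),)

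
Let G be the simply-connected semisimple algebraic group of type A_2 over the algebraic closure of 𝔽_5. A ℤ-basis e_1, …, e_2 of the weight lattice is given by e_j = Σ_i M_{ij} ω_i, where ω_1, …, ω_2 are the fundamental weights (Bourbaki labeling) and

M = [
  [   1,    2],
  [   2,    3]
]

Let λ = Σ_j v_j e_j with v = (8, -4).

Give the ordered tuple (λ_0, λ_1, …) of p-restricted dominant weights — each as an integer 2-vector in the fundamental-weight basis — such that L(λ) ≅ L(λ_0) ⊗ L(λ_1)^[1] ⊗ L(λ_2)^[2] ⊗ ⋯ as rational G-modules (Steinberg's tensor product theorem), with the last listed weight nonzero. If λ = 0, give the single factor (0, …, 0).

Change of basis e → ω: c = M·v where v = (8, -4):
  c_1 = 1·8 + (2)·(-4) = 0
  c_2 = 2·8 + (3)·(-4) = 4
Writing each c_i in base p = 5:
  c_1 = 0
  c_2 = 4 = 4·5^0
λ_0 = (0, 4)

((0, 4),)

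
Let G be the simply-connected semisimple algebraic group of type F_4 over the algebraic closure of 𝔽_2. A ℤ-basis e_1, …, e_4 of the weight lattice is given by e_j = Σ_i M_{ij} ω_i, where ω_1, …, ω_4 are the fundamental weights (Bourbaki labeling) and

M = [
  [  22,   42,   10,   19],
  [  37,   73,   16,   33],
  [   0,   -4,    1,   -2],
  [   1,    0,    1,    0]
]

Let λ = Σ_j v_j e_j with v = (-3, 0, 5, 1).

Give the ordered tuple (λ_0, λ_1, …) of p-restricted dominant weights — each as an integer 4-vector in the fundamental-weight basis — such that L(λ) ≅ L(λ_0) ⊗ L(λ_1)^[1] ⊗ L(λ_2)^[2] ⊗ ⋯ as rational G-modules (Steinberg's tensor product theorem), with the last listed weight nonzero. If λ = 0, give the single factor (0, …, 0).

Converting to the ω-basis (c_i = row i of M dotted with v = (-3, 0, 5, 1)):
  c_1 = (22)·(-3) + 42·0 + 10·5 + 19·1 = 3
  c_2 = (37)·(-3) + 73·0 + 16·5 + 33·1 = 2
  c_3 = (0)·(-3) + (-4)·(0) + 1·5 + (-2)·(1) = 3
  c_4 = (1)·(-3) + 0·0 + 1·5 + 0·1 = 2
Writing each c_i in base p = 2:
  c_1 = 3 = 1·2^0 + 1·2^1
  c_2 = 2 = 0·2^0 + 1·2^1
  c_3 = 3 = 1·2^0 + 1·2^1
  c_4 = 2 = 0·2^0 + 1·2^1
Factor λ_0 = (1, 0, 1, 0)
Factor λ_1 = (1, 1, 1, 1)

((1, 0, 1, 0), (1, 1, 1, 1))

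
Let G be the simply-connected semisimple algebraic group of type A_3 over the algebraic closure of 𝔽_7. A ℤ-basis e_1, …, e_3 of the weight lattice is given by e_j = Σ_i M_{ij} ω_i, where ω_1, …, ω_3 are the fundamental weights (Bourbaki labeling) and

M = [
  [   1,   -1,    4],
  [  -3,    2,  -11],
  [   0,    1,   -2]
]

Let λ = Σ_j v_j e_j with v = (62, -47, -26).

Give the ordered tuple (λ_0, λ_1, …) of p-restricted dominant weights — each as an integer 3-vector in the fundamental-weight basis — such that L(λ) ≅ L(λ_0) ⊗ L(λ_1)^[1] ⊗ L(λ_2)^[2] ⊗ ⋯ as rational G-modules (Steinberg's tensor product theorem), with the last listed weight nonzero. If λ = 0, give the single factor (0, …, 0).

In the fundamental-weight basis, λ has coordinates c = M·v (v = (62, -47, -26)):
  c_1 = 1·62 + (-1)·(-47) + (4)·(-26) = 5
  c_2 = (-3)·(62) + (2)·(-47) + (-11)·(-26) = 6
  c_3 = 0·62 + (1)·(-47) + (-2)·(-26) = 5
Writing each c_i in base p = 7:
  c_1 = 5 = 5·7^0
  c_2 = 6 = 6·7^0
  c_3 = 5 = 5·7^0
λ_0 = (5, 6, 5)

((5, 6, 5),)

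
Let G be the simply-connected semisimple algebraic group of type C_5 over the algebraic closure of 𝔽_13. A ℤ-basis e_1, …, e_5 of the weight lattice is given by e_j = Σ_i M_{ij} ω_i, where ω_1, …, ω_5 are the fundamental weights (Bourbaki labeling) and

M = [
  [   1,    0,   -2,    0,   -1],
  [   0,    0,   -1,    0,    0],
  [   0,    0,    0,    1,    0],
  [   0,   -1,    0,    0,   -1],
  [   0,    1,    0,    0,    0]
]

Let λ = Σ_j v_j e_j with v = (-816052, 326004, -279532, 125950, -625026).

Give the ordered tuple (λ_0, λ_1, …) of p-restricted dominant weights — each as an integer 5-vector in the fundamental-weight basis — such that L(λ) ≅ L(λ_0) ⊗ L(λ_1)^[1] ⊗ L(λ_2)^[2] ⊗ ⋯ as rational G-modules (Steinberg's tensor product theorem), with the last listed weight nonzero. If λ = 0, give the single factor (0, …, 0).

((8, 6, 6, 9, 3), (9, 0, 3, 4, 0), (6, 3, 4, 1, 5), (11, 10, 5, 6, 5), (12, 9, 4, 10, 11))

Converting to the ω-basis (c_i = row i of M dotted with v = (-816052, 326004, -279532, 125950, -625026)):
  c_1 = (1)·(-816052) + 0·326004 + (-2)·(-279532) + 0·125950 + (-1)·(-625026) = 368038
  c_2 = (0)·(-816052) + 0·326004 + (-1)·(-279532) + 0·125950 + (0)·(-625026) = 279532
  c_3 = (0)·(-816052) + 0·326004 + (0)·(-279532) + 1·125950 + (0)·(-625026) = 125950
  c_4 = (0)·(-816052) + (-1)·(326004) + (0)·(-279532) + 0·125950 + (-1)·(-625026) = 299022
  c_5 = (0)·(-816052) + 1·326004 + (0)·(-279532) + 0·125950 + (0)·(-625026) = 326004
p = 13; digits c_i = Σ_j d_{ij}·13^j, 0 ≤ d_{ij} < 13:
  c_1 = 368038 = 8·13^0 + 9·13^1 + 6·13^2 + 11·13^3 + 12·13^4
  c_2 = 279532 = 6·13^0 + 0·13^1 + 3·13^2 + 10·13^3 + 9·13^4
  c_3 = 125950 = 6·13^0 + 3·13^1 + 4·13^2 + 5·13^3 + 4·13^4
  c_4 = 299022 = 9·13^0 + 4·13^1 + 1·13^2 + 6·13^3 + 10·13^4
  c_5 = 326004 = 3·13^0 + 0·13^1 + 5·13^2 + 5·13^3 + 11·13^4
p-restricted factor λ_0 = (8, 6, 6, 9, 3)
p-restricted factor λ_1 = (9, 0, 3, 4, 0)
p-restricted factor λ_2 = (6, 3, 4, 1, 5)
p-restricted factor λ_3 = (11, 10, 5, 6, 5)
p-restricted factor λ_4 = (12, 9, 4, 10, 11)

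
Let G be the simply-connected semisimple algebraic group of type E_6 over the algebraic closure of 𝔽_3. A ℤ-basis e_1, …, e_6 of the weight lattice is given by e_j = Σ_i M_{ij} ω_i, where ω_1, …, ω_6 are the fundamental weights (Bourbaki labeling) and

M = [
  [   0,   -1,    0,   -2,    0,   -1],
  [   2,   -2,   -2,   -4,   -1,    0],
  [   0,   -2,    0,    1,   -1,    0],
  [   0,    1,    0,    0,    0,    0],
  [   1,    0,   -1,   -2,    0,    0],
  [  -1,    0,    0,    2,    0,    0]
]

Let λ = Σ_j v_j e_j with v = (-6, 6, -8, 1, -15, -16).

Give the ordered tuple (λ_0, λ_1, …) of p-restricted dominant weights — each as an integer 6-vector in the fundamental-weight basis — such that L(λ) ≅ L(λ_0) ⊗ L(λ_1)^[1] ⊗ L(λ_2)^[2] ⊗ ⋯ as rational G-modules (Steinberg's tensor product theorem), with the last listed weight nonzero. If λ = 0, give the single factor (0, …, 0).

((2, 0, 1, 0, 0, 2), (2, 1, 1, 2, 0, 2))

Compute c_i = Σ_j M_{ij} v_j with v = (-6, 6, -8, 1, -15, -16):
  c_1 = 0*-6 + -1*6 + 0*-8 + -2*1 + 0*-15 + -1*-16 = 8
  c_2 = 2*-6 + -2*6 + -2*-8 + -4*1 + -1*-15 + 0*-16 = 3
  c_3 = 0*-6 + -2*6 + 0*-8 + 1*1 + -1*-15 + 0*-16 = 4
  c_4 = 0*-6 + 1*6 + 0*-8 + 0*1 + 0*-15 + 0*-16 = 6
  c_5 = 1*-6 + 0*6 + -1*-8 + -2*1 + 0*-15 + 0*-16 = 0
  c_6 = -1*-6 + 0*6 + 0*-8 + 2*1 + 0*-15 + 0*-16 = 8
Base-3 expansion of each c_i:
  c_1 = 8 = 2·3^0 + 2·3^1
  c_2 = 3 = 0·3^0 + 1·3^1
  c_3 = 4 = 1·3^0 + 1·3^1
  c_4 = 6 = 0·3^0 + 2·3^1
  c_5 = 0
  c_6 = 8 = 2·3^0 + 2·3^1
Factor λ_0 = (2, 0, 1, 0, 0, 2)
Factor λ_1 = (2, 1, 1, 2, 0, 2)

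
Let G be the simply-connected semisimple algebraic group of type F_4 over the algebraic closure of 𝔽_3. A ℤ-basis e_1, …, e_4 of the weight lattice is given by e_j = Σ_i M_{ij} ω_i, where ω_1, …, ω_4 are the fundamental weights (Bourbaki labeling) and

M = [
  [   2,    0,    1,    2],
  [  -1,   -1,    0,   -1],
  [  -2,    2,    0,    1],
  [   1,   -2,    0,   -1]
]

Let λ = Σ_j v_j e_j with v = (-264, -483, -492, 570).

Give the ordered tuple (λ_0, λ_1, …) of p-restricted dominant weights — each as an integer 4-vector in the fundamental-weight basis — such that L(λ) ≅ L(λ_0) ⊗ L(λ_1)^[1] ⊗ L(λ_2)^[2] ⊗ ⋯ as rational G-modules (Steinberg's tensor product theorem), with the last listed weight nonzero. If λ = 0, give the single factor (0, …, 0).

Converting to the ω-basis (c_i = row i of M dotted with v = (-264, -483, -492, 570)):
  c_1 = (2)·(-264) + (0)·(-483) + (1)·(-492) + 2·570 = 120
  c_2 = (-1)·(-264) + (-1)·(-483) + (0)·(-492) + (-1)·(570) = 177
  c_3 = (-2)·(-264) + (2)·(-483) + (0)·(-492) + 1·570 = 132
  c_4 = (1)·(-264) + (-2)·(-483) + (0)·(-492) + (-1)·(570) = 132
Base-3 expansion of each c_i:
  c_1 = 120 = 0·3^0 + 1·3^1 + 1·3^2 + 1·3^3 + 1·3^4
  c_2 = 177 = 0·3^0 + 2·3^1 + 1·3^2 + 0·3^3 + 2·3^4
  c_3 = 132 = 0·3^0 + 2·3^1 + 2·3^2 + 1·3^3 + 1·3^4
  c_4 = 132 = 0·3^0 + 2·3^1 + 2·3^2 + 1·3^3 + 1·3^4
λ_0 = (0, 0, 0, 0)
λ_1 = (1, 2, 2, 2)
λ_2 = (1, 1, 2, 2)
λ_3 = (1, 0, 1, 1)
λ_4 = (1, 2, 1, 1)

((0, 0, 0, 0), (1, 2, 2, 2), (1, 1, 2, 2), (1, 0, 1, 1), (1, 2, 1, 1))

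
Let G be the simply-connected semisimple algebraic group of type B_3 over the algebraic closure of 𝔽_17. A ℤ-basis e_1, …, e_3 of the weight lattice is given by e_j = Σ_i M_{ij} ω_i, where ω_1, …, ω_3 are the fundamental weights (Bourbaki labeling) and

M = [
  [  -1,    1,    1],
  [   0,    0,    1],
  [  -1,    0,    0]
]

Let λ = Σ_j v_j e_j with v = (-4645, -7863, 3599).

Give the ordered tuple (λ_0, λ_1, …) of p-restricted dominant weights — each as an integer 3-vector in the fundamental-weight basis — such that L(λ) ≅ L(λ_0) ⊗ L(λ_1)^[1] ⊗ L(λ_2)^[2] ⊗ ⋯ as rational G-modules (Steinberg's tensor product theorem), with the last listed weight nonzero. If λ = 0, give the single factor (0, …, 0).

Converting to the ω-basis (c_i = row i of M dotted with v = (-4645, -7863, 3599)):
  c_1 = -1*-4645 + 1*-7863 + 1*3599 = 381
  c_2 = 0*-4645 + 0*-7863 + 1*3599 = 3599
  c_3 = -1*-4645 + 0*-7863 + 0*3599 = 4645
p = 17; digits c_i = Σ_j d_{ij}·17^j, 0 ≤ d_{ij} < 17:
  c_1 = 381 = 7·17^0 + 5·17^1 + 1·17^2
  c_2 = 3599 = 12·17^0 + 7·17^1 + 12·17^2
  c_3 = 4645 = 4·17^0 + 1·17^1 + 16·17^2
λ_0 = (7, 12, 4)
λ_1 = (5, 7, 1)
λ_2 = (1, 12, 16)

((7, 12, 4), (5, 7, 1), (1, 12, 16))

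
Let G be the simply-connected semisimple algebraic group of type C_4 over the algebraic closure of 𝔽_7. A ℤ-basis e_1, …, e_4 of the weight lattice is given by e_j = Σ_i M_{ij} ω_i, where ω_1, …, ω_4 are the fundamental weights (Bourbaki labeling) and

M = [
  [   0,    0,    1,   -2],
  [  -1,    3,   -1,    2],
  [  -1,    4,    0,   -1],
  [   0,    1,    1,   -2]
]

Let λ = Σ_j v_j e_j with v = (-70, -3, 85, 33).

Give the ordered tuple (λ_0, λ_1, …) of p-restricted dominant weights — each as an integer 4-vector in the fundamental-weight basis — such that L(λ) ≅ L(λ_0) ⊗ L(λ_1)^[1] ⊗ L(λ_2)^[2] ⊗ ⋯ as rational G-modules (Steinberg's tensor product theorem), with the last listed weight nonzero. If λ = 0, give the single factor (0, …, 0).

((5, 0, 4, 2), (2, 6, 3, 2))

Change of basis e → ω: c = M·v where v = (-70, -3, 85, 33):
  c_1 = (0)·(-70) + (0)·(-3) + 1·85 + (-2)·(33) = 19
  c_2 = (-1)·(-70) + (3)·(-3) + (-1)·(85) + 2·33 = 42
  c_3 = (-1)·(-70) + (4)·(-3) + 0·85 + (-1)·(33) = 25
  c_4 = (0)·(-70) + (1)·(-3) + 1·85 + (-2)·(33) = 16
Writing each c_i in base p = 7:
  c_1 = 19 = 5·7^0 + 2·7^1
  c_2 = 42 = 0·7^0 + 6·7^1
  c_3 = 25 = 4·7^0 + 3·7^1
  c_4 = 16 = 2·7^0 + 2·7^1
Factor λ_0 = (5, 0, 4, 2)
Factor λ_1 = (2, 6, 3, 2)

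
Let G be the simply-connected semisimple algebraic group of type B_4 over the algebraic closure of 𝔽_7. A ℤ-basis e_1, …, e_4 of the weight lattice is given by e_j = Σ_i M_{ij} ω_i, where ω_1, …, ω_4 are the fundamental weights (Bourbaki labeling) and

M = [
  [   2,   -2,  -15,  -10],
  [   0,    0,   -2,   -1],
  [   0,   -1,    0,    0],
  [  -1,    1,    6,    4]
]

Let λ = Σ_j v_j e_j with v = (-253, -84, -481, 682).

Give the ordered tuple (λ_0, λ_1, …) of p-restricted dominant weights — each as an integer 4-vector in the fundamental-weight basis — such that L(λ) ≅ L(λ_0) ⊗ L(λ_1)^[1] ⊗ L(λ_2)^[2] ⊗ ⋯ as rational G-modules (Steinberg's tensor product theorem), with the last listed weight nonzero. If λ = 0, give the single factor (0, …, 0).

((1, 0, 0, 4), (1, 5, 5, 1), (1, 5, 1, 0))

Change of basis e → ω: c = M·v where v = (-253, -84, -481, 682):
  c_1 = (2)·(-253) + (-2)·(-84) + (-15)·(-481) + (-10)·(682) = 57
  c_2 = (0)·(-253) + (0)·(-84) + (-2)·(-481) + (-1)·(682) = 280
  c_3 = (0)·(-253) + (-1)·(-84) + (0)·(-481) + 0·682 = 84
  c_4 = (-1)·(-253) + (1)·(-84) + (6)·(-481) + 4·682 = 11
Expand coordinatewise in base 7:
  c_1 = 57 = 1·7^0 + 1·7^1 + 1·7^2
  c_2 = 280 = 0·7^0 + 5·7^1 + 5·7^2
  c_3 = 84 = 0·7^0 + 5·7^1 + 1·7^2
  c_4 = 11 = 4·7^0 + 1·7^1
p-restricted factor λ_0 = (1, 0, 0, 4)
p-restricted factor λ_1 = (1, 5, 5, 1)
p-restricted factor λ_2 = (1, 5, 1, 0)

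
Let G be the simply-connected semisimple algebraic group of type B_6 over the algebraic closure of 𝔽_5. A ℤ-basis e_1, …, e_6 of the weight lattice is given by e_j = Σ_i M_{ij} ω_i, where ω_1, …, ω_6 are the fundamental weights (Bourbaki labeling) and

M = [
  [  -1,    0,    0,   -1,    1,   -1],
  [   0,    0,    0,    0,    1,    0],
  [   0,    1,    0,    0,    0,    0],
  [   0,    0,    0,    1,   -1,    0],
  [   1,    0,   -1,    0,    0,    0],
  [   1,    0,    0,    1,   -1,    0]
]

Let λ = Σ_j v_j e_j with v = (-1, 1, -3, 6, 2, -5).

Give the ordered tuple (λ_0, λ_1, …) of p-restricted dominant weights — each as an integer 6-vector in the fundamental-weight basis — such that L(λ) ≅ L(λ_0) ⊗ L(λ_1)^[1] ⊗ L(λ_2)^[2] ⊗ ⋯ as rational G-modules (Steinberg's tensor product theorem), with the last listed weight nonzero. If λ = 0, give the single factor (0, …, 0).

((2, 2, 1, 4, 2, 3),)

Change of basis e → ω: c = M·v where v = (-1, 1, -3, 6, 2, -5):
  c_1 = (-1)·(-1) + (0)·(1) + (0)·(-3) + (-1)·(6) + (1)·(2) + (-1)·(-5) = 2
  c_2 = (0)·(-1) + (0)·(1) + (0)·(-3) + (0)·(6) + (1)·(2) + (0)·(-5) = 2
  c_3 = (0)·(-1) + (1)·(1) + (0)·(-3) + (0)·(6) + (0)·(2) + (0)·(-5) = 1
  c_4 = (0)·(-1) + (0)·(1) + (0)·(-3) + (1)·(6) + (-1)·(2) + (0)·(-5) = 4
  c_5 = (1)·(-1) + (0)·(1) + (-1)·(-3) + (0)·(6) + (0)·(2) + (0)·(-5) = 2
  c_6 = (1)·(-1) + (0)·(1) + (0)·(-3) + (1)·(6) + (-1)·(2) + (0)·(-5) = 3
p = 5; digits c_i = Σ_j d_{ij}·5^j, 0 ≤ d_{ij} < 5:
  c_1 = 2 = 2·5^0
  c_2 = 2 = 2·5^0
  c_3 = 1 = 1·5^0
  c_4 = 4 = 4·5^0
  c_5 = 2 = 2·5^0
  c_6 = 3 = 3·5^0
Factor λ_0 = (2, 2, 1, 4, 2, 3)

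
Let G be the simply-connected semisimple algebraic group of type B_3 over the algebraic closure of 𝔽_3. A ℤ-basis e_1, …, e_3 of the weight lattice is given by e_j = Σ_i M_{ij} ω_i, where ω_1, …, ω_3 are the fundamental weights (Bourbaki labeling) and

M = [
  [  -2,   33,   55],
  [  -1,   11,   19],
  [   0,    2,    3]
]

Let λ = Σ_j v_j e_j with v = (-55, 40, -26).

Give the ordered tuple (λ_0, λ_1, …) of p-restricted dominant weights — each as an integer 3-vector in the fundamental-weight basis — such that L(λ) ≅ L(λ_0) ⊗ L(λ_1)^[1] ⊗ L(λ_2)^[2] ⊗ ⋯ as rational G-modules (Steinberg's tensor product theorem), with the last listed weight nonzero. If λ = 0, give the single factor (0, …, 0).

((0, 1, 2),)

ω-coordinates c = M·v, v = (-55, 40, -26):
  c_1 = (-2)·(-55) + 33·40 + (55)·(-26) = 0
  c_2 = (-1)·(-55) + 11·40 + (19)·(-26) = 1
  c_3 = (0)·(-55) + 2·40 + (3)·(-26) = 2
Writing each c_i in base p = 3:
  c_1 = 0
  c_2 = 1 = 1·3^0
  c_3 = 2 = 2·3^0
λ_0 = (0, 1, 2)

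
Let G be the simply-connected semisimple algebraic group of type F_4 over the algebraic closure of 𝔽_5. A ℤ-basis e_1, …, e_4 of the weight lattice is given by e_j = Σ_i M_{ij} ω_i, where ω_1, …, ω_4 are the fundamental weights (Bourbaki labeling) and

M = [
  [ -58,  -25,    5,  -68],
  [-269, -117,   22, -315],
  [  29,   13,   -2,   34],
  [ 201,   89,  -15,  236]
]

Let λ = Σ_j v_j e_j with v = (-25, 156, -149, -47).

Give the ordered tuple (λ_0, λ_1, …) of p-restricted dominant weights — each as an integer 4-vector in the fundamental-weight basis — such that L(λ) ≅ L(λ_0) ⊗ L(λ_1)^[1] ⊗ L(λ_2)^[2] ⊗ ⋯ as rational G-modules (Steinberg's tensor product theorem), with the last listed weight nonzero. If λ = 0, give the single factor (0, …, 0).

((1, 0, 3, 2),)

Converting to the ω-basis (c_i = row i of M dotted with v = (-25, 156, -149, -47)):
  c_1 = (-58)·(-25) + (-25)·(156) + (5)·(-149) + (-68)·(-47) = 1
  c_2 = (-269)·(-25) + (-117)·(156) + (22)·(-149) + (-315)·(-47) = 0
  c_3 = (29)·(-25) + 13·156 + (-2)·(-149) + (34)·(-47) = 3
  c_4 = (201)·(-25) + 89·156 + (-15)·(-149) + (236)·(-47) = 2
Writing each c_i in base p = 5:
  c_1 = 1 = 1·5^0
  c_2 = 0
  c_3 = 3 = 3·5^0
  c_4 = 2 = 2·5^0
Factor λ_0 = (1, 0, 3, 2)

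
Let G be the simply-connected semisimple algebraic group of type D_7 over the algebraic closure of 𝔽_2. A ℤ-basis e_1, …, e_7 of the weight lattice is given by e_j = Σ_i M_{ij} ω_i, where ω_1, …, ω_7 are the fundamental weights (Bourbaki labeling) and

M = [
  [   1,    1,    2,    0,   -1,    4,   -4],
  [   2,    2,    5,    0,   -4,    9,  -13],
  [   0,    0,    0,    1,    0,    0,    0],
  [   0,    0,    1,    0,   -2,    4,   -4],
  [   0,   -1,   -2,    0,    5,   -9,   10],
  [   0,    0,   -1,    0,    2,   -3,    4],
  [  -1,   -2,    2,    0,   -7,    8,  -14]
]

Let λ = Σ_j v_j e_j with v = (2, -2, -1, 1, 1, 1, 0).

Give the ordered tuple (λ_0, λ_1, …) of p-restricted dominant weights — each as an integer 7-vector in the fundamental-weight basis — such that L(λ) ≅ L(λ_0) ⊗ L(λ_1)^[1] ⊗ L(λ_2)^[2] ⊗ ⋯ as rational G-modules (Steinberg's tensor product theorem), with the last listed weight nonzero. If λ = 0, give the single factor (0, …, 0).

((1, 0, 1, 1, 0, 0, 1),)

In the fundamental-weight basis, λ has coordinates c = M·v (v = (2, -2, -1, 1, 1, 1, 0)):
  c_1 = (1)·(2) + (1)·(-2) + (2)·(-1) + (0)·(1) + (-1)·(1) + (4)·(1) + (-4)·(0) = 1
  c_2 = (2)·(2) + (2)·(-2) + (5)·(-1) + (0)·(1) + (-4)·(1) + (9)·(1) + (-13)·(0) = 0
  c_3 = (0)·(2) + (0)·(-2) + (0)·(-1) + (1)·(1) + (0)·(1) + (0)·(1) + (0)·(0) = 1
  c_4 = (0)·(2) + (0)·(-2) + (1)·(-1) + (0)·(1) + (-2)·(1) + (4)·(1) + (-4)·(0) = 1
  c_5 = (0)·(2) + (-1)·(-2) + (-2)·(-1) + (0)·(1) + (5)·(1) + (-9)·(1) + (10)·(0) = 0
  c_6 = (0)·(2) + (0)·(-2) + (-1)·(-1) + (0)·(1) + (2)·(1) + (-3)·(1) + (4)·(0) = 0
  c_7 = (-1)·(2) + (-2)·(-2) + (2)·(-1) + (0)·(1) + (-7)·(1) + (8)·(1) + (-14)·(0) = 1
Writing each c_i in base p = 2:
  c_1 = 1 = 1·2^0
  c_2 = 0
  c_3 = 1 = 1·2^0
  c_4 = 1 = 1·2^0
  c_5 = 0
  c_6 = 0
  c_7 = 1 = 1·2^0
λ_0 = (1, 0, 1, 1, 0, 0, 1)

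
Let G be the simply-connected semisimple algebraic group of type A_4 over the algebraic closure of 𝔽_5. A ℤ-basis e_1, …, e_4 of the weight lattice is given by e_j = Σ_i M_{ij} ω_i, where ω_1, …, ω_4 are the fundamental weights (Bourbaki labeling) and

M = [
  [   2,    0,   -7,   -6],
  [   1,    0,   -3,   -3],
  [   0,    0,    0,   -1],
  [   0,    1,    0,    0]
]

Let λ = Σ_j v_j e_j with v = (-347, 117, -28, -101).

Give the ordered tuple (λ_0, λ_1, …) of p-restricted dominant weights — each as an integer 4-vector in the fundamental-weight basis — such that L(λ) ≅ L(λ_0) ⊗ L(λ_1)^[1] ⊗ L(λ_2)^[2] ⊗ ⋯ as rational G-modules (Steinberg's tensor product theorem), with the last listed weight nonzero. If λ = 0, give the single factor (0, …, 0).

((3, 0, 1, 2), (1, 3, 0, 3), (4, 1, 4, 4))

ω-coordinates c = M·v, v = (-347, 117, -28, -101):
  c_1 = 2*-347 + 0*117 + -7*-28 + -6*-101 = 108
  c_2 = 1*-347 + 0*117 + -3*-28 + -3*-101 = 40
  c_3 = 0*-347 + 0*117 + 0*-28 + -1*-101 = 101
  c_4 = 0*-347 + 1*117 + 0*-28 + 0*-101 = 117
Writing each c_i in base p = 5:
  c_1 = 108 = 3·5^0 + 1·5^1 + 4·5^2
  c_2 = 40 = 0·5^0 + 3·5^1 + 1·5^2
  c_3 = 101 = 1·5^0 + 0·5^1 + 4·5^2
  c_4 = 117 = 2·5^0 + 3·5^1 + 4·5^2
λ_0 = (3, 0, 1, 2)
λ_1 = (1, 3, 0, 3)
λ_2 = (4, 1, 4, 4)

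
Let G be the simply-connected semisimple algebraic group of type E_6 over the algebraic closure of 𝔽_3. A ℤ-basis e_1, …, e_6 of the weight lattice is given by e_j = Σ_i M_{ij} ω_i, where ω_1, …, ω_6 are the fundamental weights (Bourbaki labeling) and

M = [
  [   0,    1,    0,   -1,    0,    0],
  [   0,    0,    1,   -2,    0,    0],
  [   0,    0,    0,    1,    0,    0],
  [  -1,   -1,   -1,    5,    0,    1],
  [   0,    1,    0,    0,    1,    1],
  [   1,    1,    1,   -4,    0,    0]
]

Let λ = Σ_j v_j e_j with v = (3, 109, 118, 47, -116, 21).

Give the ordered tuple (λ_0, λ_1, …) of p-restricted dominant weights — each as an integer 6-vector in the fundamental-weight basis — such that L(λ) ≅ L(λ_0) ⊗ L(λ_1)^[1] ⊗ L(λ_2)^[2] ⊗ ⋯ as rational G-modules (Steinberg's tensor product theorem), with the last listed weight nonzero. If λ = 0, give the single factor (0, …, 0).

((2, 0, 2, 2, 2, 0), (2, 2, 0, 2, 1, 2), (0, 2, 2, 2, 1, 1), (2, 0, 1, 0, 0, 1))

Change of basis e → ω: c = M·v where v = (3, 109, 118, 47, -116, 21):
  c_1 = 0*3 + 1*109 + 0*118 + -1*47 + 0*-116 + 0*21 = 62
  c_2 = 0*3 + 0*109 + 1*118 + -2*47 + 0*-116 + 0*21 = 24
  c_3 = 0*3 + 0*109 + 0*118 + 1*47 + 0*-116 + 0*21 = 47
  c_4 = -1*3 + -1*109 + -1*118 + 5*47 + 0*-116 + 1*21 = 26
  c_5 = 0*3 + 1*109 + 0*118 + 0*47 + 1*-116 + 1*21 = 14
  c_6 = 1*3 + 1*109 + 1*118 + -4*47 + 0*-116 + 0*21 = 42
Expand coordinatewise in base 3:
  c_1 = 62 = 2·3^0 + 2·3^1 + 0·3^2 + 2·3^3
  c_2 = 24 = 0·3^0 + 2·3^1 + 2·3^2
  c_3 = 47 = 2·3^0 + 0·3^1 + 2·3^2 + 1·3^3
  c_4 = 26 = 2·3^0 + 2·3^1 + 2·3^2
  c_5 = 14 = 2·3^0 + 1·3^1 + 1·3^2
  c_6 = 42 = 0·3^0 + 2·3^1 + 1·3^2 + 1·3^3
λ_0 = (2, 0, 2, 2, 2, 0)
λ_1 = (2, 2, 0, 2, 1, 2)
λ_2 = (0, 2, 2, 2, 1, 1)
λ_3 = (2, 0, 1, 0, 0, 1)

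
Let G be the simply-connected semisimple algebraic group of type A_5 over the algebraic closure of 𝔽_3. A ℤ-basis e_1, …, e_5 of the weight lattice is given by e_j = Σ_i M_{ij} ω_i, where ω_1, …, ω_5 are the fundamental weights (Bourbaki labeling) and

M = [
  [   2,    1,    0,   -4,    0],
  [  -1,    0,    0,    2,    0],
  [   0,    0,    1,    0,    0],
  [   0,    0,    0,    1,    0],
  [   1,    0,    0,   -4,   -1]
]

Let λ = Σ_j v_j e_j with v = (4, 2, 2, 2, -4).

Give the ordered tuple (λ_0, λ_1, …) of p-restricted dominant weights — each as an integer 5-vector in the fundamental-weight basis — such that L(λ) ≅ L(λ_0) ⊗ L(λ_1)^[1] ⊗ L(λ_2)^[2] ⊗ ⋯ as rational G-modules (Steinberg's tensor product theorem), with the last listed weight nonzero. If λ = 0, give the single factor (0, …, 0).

Change of basis e → ω: c = M·v where v = (4, 2, 2, 2, -4):
  c_1 = (2)·(4) + (1)·(2) + (0)·(2) + (-4)·(2) + (0)·(-4) = 2
  c_2 = (-1)·(4) + (0)·(2) + (0)·(2) + (2)·(2) + (0)·(-4) = 0
  c_3 = (0)·(4) + (0)·(2) + (1)·(2) + (0)·(2) + (0)·(-4) = 2
  c_4 = (0)·(4) + (0)·(2) + (0)·(2) + (1)·(2) + (0)·(-4) = 2
  c_5 = (1)·(4) + (0)·(2) + (0)·(2) + (-4)·(2) + (-1)·(-4) = 0
Expand coordinatewise in base 3:
  c_1 = 2 = 2·3^0
  c_2 = 0
  c_3 = 2 = 2·3^0
  c_4 = 2 = 2·3^0
  c_5 = 0
λ_0 = (2, 0, 2, 2, 0)

((2, 0, 2, 2, 0),)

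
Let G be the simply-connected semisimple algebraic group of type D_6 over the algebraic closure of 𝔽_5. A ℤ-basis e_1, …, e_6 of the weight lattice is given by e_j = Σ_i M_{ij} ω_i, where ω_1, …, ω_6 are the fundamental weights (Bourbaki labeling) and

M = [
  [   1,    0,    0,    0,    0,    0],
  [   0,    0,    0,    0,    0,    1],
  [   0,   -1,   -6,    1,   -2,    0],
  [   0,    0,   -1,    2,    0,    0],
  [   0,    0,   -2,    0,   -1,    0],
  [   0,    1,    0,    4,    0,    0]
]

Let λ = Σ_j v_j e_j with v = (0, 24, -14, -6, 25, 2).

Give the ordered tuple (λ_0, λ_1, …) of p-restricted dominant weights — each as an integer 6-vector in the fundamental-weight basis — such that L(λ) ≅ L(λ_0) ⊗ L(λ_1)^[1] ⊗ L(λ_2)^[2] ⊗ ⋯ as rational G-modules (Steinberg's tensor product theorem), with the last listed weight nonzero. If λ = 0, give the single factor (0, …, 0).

In the fundamental-weight basis, λ has coordinates c = M·v (v = (0, 24, -14, -6, 25, 2)):
  c_1 = 1*0 + 0*24 + 0*-14 + 0*-6 + 0*25 + 0*2 = 0
  c_2 = 0*0 + 0*24 + 0*-14 + 0*-6 + 0*25 + 1*2 = 2
  c_3 = 0*0 + -1*24 + -6*-14 + 1*-6 + -2*25 + 0*2 = 4
  c_4 = 0*0 + 0*24 + -1*-14 + 2*-6 + 0*25 + 0*2 = 2
  c_5 = 0*0 + 0*24 + -2*-14 + 0*-6 + -1*25 + 0*2 = 3
  c_6 = 0*0 + 1*24 + 0*-14 + 4*-6 + 0*25 + 0*2 = 0
p = 5; digits c_i = Σ_j d_{ij}·5^j, 0 ≤ d_{ij} < 5:
  c_1 = 0
  c_2 = 2 = 2·5^0
  c_3 = 4 = 4·5^0
  c_4 = 2 = 2·5^0
  c_5 = 3 = 3·5^0
  c_6 = 0
Factor λ_0 = (0, 2, 4, 2, 3, 0)

((0, 2, 4, 2, 3, 0),)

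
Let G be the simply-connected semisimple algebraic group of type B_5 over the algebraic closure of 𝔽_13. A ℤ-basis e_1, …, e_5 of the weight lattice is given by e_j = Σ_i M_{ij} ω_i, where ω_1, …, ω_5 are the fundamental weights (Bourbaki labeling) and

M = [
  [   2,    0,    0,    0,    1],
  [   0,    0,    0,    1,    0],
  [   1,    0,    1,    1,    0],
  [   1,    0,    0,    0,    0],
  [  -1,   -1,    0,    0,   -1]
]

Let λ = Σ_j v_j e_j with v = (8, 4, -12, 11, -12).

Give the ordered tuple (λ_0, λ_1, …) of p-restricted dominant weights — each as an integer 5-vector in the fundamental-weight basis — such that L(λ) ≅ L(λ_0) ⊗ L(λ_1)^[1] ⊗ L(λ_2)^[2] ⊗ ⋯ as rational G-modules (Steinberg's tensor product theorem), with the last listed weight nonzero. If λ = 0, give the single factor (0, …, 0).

((4, 11, 7, 8, 0),)

Change of basis e → ω: c = M·v where v = (8, 4, -12, 11, -12):
  c_1 = (2)·(8) + (0)·(4) + (0)·(-12) + (0)·(11) + (1)·(-12) = 4
  c_2 = (0)·(8) + (0)·(4) + (0)·(-12) + (1)·(11) + (0)·(-12) = 11
  c_3 = (1)·(8) + (0)·(4) + (1)·(-12) + (1)·(11) + (0)·(-12) = 7
  c_4 = (1)·(8) + (0)·(4) + (0)·(-12) + (0)·(11) + (0)·(-12) = 8
  c_5 = (-1)·(8) + (-1)·(4) + (0)·(-12) + (0)·(11) + (-1)·(-12) = 0
p = 13; digits c_i = Σ_j d_{ij}·13^j, 0 ≤ d_{ij} < 13:
  c_1 = 4 = 4·13^0
  c_2 = 11 = 11·13^0
  c_3 = 7 = 7·13^0
  c_4 = 8 = 8·13^0
  c_5 = 0
Factor λ_0 = (4, 11, 7, 8, 0)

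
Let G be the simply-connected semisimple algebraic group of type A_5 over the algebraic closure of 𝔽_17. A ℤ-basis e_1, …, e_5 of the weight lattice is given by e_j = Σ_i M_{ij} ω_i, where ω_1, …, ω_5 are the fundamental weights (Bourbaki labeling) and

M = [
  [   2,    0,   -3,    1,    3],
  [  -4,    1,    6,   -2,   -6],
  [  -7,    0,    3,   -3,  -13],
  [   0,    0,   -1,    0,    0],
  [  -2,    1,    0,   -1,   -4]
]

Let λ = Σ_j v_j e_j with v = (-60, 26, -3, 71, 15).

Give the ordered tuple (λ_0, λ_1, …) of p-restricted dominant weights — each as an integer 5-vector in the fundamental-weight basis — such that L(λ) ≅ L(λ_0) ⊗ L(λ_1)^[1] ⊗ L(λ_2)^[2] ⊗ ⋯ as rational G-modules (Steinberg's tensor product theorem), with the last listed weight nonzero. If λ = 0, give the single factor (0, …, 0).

((5, 16, 3, 3, 15),)

Change of basis e → ω: c = M·v where v = (-60, 26, -3, 71, 15):
  c_1 = 2*-60 + 0*26 + -3*-3 + 1*71 + 3*15 = 5
  c_2 = -4*-60 + 1*26 + 6*-3 + -2*71 + -6*15 = 16
  c_3 = -7*-60 + 0*26 + 3*-3 + -3*71 + -13*15 = 3
  c_4 = 0*-60 + 0*26 + -1*-3 + 0*71 + 0*15 = 3
  c_5 = -2*-60 + 1*26 + 0*-3 + -1*71 + -4*15 = 15
Writing each c_i in base p = 17:
  c_1 = 5 = 5·17^0
  c_2 = 16 = 16·17^0
  c_3 = 3 = 3·17^0
  c_4 = 3 = 3·17^0
  c_5 = 15 = 15·17^0
p-restricted factor λ_0 = (5, 16, 3, 3, 15)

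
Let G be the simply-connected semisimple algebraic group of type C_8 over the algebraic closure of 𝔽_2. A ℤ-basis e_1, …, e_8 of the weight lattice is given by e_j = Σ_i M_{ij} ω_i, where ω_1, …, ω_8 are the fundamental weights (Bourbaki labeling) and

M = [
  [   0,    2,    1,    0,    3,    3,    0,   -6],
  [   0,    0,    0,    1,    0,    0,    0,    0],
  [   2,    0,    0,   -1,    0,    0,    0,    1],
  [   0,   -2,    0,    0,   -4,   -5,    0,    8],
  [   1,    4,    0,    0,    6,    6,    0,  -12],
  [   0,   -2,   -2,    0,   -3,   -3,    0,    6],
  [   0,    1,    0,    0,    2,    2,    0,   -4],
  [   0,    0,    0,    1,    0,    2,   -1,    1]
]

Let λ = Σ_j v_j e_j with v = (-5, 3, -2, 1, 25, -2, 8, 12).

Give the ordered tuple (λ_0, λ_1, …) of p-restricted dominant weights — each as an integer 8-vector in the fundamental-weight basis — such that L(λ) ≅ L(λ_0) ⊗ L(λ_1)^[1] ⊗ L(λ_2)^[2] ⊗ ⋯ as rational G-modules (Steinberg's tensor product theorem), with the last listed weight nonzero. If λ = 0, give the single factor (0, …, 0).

Change of basis e → ω: c = M·v where v = (-5, 3, -2, 1, 25, -2, 8, 12):
  c_1 = (0)·(-5) + 2·3 + (1)·(-2) + 0·1 + 3·25 + (3)·(-2) + 0·8 + (-6)·(12) = 1
  c_2 = (0)·(-5) + 0·3 + (0)·(-2) + 1·1 + 0·25 + (0)·(-2) + 0·8 + 0·12 = 1
  c_3 = (2)·(-5) + 0·3 + (0)·(-2) + (-1)·(1) + 0·25 + (0)·(-2) + 0·8 + 1·12 = 1
  c_4 = (0)·(-5) + (-2)·(3) + (0)·(-2) + 0·1 + (-4)·(25) + (-5)·(-2) + 0·8 + 8·12 = 0
  c_5 = (1)·(-5) + 4·3 + (0)·(-2) + 0·1 + 6·25 + (6)·(-2) + 0·8 + (-12)·(12) = 1
  c_6 = (0)·(-5) + (-2)·(3) + (-2)·(-2) + 0·1 + (-3)·(25) + (-3)·(-2) + 0·8 + 6·12 = 1
  c_7 = (0)·(-5) + 1·3 + (0)·(-2) + 0·1 + 2·25 + (2)·(-2) + 0·8 + (-4)·(12) = 1
  c_8 = (0)·(-5) + 0·3 + (0)·(-2) + 1·1 + 0·25 + (2)·(-2) + (-1)·(8) + 1·12 = 1
p = 2; digits c_i = Σ_j d_{ij}·2^j, 0 ≤ d_{ij} < 2:
  c_1 = 1 = 1·2^0
  c_2 = 1 = 1·2^0
  c_3 = 1 = 1·2^0
  c_4 = 0
  c_5 = 1 = 1·2^0
  c_6 = 1 = 1·2^0
  c_7 = 1 = 1·2^0
  c_8 = 1 = 1·2^0
p-restricted factor λ_0 = (1, 1, 1, 0, 1, 1, 1, 1)

((1, 1, 1, 0, 1, 1, 1, 1),)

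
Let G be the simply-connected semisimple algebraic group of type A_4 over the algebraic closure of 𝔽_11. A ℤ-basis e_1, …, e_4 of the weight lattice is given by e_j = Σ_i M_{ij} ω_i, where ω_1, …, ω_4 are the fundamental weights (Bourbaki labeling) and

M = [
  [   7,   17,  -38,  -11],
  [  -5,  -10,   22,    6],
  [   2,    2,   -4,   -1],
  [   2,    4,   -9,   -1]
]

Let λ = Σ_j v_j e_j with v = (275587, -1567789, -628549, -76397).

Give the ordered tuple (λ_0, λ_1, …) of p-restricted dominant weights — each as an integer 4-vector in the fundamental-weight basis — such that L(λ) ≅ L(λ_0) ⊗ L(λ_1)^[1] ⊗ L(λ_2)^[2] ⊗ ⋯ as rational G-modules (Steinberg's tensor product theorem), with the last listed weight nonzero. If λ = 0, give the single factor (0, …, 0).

((0, 9, 7, 2), (10, 5, 1, 4), (4, 1, 7, 0), (1, 10, 4, 10))

In the fundamental-weight basis, λ has coordinates c = M·v (v = (275587, -1567789, -628549, -76397)):
  c_1 = 7·275587 + (17)·(-1567789) + (-38)·(-628549) + (-11)·(-76397) = 1925
  c_2 = (-5)·(275587) + (-10)·(-1567789) + (22)·(-628549) + (6)·(-76397) = 13495
  c_3 = 2·275587 + (2)·(-1567789) + (-4)·(-628549) + (-1)·(-76397) = 6189
  c_4 = 2·275587 + (4)·(-1567789) + (-9)·(-628549) + (-1)·(-76397) = 13356
Base-11 expansion of each c_i:
  c_1 = 1925 = 0·11^0 + 10·11^1 + 4·11^2 + 1·11^3
  c_2 = 13495 = 9·11^0 + 5·11^1 + 1·11^2 + 10·11^3
  c_3 = 6189 = 7·11^0 + 1·11^1 + 7·11^2 + 4·11^3
  c_4 = 13356 = 2·11^0 + 4·11^1 + 0·11^2 + 10·11^3
Factor λ_0 = (0, 9, 7, 2)
Factor λ_1 = (10, 5, 1, 4)
Factor λ_2 = (4, 1, 7, 0)
Factor λ_3 = (1, 10, 4, 10)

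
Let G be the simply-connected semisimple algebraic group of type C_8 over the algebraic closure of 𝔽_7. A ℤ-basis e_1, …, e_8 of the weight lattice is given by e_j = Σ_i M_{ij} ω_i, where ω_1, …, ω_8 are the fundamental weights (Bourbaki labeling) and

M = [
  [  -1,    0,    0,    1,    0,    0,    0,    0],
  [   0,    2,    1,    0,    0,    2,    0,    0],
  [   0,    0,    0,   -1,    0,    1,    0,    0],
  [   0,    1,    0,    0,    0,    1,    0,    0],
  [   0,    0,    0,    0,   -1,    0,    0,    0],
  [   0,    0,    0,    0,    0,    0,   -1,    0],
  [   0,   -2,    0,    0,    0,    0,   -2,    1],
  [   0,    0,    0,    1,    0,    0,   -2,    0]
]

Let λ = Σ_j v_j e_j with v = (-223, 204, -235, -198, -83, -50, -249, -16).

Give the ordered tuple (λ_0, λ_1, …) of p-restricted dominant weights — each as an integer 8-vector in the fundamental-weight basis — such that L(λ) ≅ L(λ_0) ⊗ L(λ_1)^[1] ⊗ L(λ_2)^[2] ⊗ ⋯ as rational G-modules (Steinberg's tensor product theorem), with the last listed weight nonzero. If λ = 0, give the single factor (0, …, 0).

((4, 3, 1, 0, 6, 4, 4, 6), (3, 3, 0, 1, 4, 0, 3, 0), (0, 1, 3, 3, 1, 5, 1, 6))

Compute c_i = Σ_j M_{ij} v_j with v = (-223, 204, -235, -198, -83, -50, -249, -16):
  c_1 = -1*-223 + 0*204 + 0*-235 + 1*-198 + 0*-83 + 0*-50 + 0*-249 + 0*-16 = 25
  c_2 = 0*-223 + 2*204 + 1*-235 + 0*-198 + 0*-83 + 2*-50 + 0*-249 + 0*-16 = 73
  c_3 = 0*-223 + 0*204 + 0*-235 + -1*-198 + 0*-83 + 1*-50 + 0*-249 + 0*-16 = 148
  c_4 = 0*-223 + 1*204 + 0*-235 + 0*-198 + 0*-83 + 1*-50 + 0*-249 + 0*-16 = 154
  c_5 = 0*-223 + 0*204 + 0*-235 + 0*-198 + -1*-83 + 0*-50 + 0*-249 + 0*-16 = 83
  c_6 = 0*-223 + 0*204 + 0*-235 + 0*-198 + 0*-83 + 0*-50 + -1*-249 + 0*-16 = 249
  c_7 = 0*-223 + -2*204 + 0*-235 + 0*-198 + 0*-83 + 0*-50 + -2*-249 + 1*-16 = 74
  c_8 = 0*-223 + 0*204 + 0*-235 + 1*-198 + 0*-83 + 0*-50 + -2*-249 + 0*-16 = 300
Base-7 expansion of each c_i:
  c_1 = 25 = 4·7^0 + 3·7^1
  c_2 = 73 = 3·7^0 + 3·7^1 + 1·7^2
  c_3 = 148 = 1·7^0 + 0·7^1 + 3·7^2
  c_4 = 154 = 0·7^0 + 1·7^1 + 3·7^2
  c_5 = 83 = 6·7^0 + 4·7^1 + 1·7^2
  c_6 = 249 = 4·7^0 + 0·7^1 + 5·7^2
  c_7 = 74 = 4·7^0 + 3·7^1 + 1·7^2
  c_8 = 300 = 6·7^0 + 0·7^1 + 6·7^2
p-restricted factor λ_0 = (4, 3, 1, 0, 6, 4, 4, 6)
p-restricted factor λ_1 = (3, 3, 0, 1, 4, 0, 3, 0)
p-restricted factor λ_2 = (0, 1, 3, 3, 1, 5, 1, 6)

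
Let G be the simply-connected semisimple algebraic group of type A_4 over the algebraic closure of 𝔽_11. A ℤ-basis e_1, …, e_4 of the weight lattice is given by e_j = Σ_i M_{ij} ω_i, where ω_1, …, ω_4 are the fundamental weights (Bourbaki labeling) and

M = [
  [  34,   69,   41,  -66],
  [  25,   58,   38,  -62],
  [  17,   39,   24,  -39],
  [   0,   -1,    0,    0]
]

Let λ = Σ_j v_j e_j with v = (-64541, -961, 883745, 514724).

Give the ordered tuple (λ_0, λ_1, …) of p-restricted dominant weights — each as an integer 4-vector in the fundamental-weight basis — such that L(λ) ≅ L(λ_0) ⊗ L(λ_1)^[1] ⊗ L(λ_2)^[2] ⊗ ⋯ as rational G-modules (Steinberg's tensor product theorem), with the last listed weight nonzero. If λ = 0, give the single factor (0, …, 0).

In the fundamental-weight basis, λ has coordinates c = M·v (v = (-64541, -961, 883745, 514724)):
  c_1 = 34*-64541 + 69*-961 + 41*883745 + -66*514724 = 1058
  c_2 = 25*-64541 + 58*-961 + 38*883745 + -62*514724 = 159
  c_3 = 17*-64541 + 39*-961 + 24*883745 + -39*514724 = 968
  c_4 = 0*-64541 + -1*-961 + 0*883745 + 0*514724 = 961
Expand coordinatewise in base 11:
  c_1 = 1058 = 2·11^0 + 8·11^1 + 8·11^2
  c_2 = 159 = 5·11^0 + 3·11^1 + 1·11^2
  c_3 = 968 = 0·11^0 + 0·11^1 + 8·11^2
  c_4 = 961 = 4·11^0 + 10·11^1 + 7·11^2
λ_0 = (2, 5, 0, 4)
λ_1 = (8, 3, 0, 10)
λ_2 = (8, 1, 8, 7)

((2, 5, 0, 4), (8, 3, 0, 10), (8, 1, 8, 7))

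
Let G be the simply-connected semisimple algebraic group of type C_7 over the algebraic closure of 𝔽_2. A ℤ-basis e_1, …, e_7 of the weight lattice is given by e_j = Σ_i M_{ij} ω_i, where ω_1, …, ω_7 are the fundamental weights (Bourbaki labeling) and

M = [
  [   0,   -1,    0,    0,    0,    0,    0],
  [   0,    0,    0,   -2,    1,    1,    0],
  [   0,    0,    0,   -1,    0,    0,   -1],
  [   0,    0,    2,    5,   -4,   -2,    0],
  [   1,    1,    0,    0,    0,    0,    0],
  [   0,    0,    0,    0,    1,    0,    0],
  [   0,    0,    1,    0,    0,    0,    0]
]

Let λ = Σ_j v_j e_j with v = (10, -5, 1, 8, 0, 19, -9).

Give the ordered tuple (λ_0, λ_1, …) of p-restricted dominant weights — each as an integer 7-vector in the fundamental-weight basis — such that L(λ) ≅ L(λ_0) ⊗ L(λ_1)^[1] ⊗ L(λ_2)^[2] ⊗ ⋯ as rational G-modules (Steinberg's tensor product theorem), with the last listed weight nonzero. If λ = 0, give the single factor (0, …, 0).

Compute c_i = Σ_j M_{ij} v_j with v = (10, -5, 1, 8, 0, 19, -9):
  c_1 = (0)·(10) + (-1)·(-5) + (0)·(1) + (0)·(8) + (0)·(0) + (0)·(19) + (0)·(-9) = 5
  c_2 = (0)·(10) + (0)·(-5) + (0)·(1) + (-2)·(8) + (1)·(0) + (1)·(19) + (0)·(-9) = 3
  c_3 = (0)·(10) + (0)·(-5) + (0)·(1) + (-1)·(8) + (0)·(0) + (0)·(19) + (-1)·(-9) = 1
  c_4 = (0)·(10) + (0)·(-5) + (2)·(1) + (5)·(8) + (-4)·(0) + (-2)·(19) + (0)·(-9) = 4
  c_5 = (1)·(10) + (1)·(-5) + (0)·(1) + (0)·(8) + (0)·(0) + (0)·(19) + (0)·(-9) = 5
  c_6 = (0)·(10) + (0)·(-5) + (0)·(1) + (0)·(8) + (1)·(0) + (0)·(19) + (0)·(-9) = 0
  c_7 = (0)·(10) + (0)·(-5) + (1)·(1) + (0)·(8) + (0)·(0) + (0)·(19) + (0)·(-9) = 1
Writing each c_i in base p = 2:
  c_1 = 5 = 1·2^0 + 0·2^1 + 1·2^2
  c_2 = 3 = 1·2^0 + 1·2^1
  c_3 = 1 = 1·2^0
  c_4 = 4 = 0·2^0 + 0·2^1 + 1·2^2
  c_5 = 5 = 1·2^0 + 0·2^1 + 1·2^2
  c_6 = 0
  c_7 = 1 = 1·2^0
p-restricted factor λ_0 = (1, 1, 1, 0, 1, 0, 1)
p-restricted factor λ_1 = (0, 1, 0, 0, 0, 0, 0)
p-restricted factor λ_2 = (1, 0, 0, 1, 1, 0, 0)

((1, 1, 1, 0, 1, 0, 1), (0, 1, 0, 0, 0, 0, 0), (1, 0, 0, 1, 1, 0, 0))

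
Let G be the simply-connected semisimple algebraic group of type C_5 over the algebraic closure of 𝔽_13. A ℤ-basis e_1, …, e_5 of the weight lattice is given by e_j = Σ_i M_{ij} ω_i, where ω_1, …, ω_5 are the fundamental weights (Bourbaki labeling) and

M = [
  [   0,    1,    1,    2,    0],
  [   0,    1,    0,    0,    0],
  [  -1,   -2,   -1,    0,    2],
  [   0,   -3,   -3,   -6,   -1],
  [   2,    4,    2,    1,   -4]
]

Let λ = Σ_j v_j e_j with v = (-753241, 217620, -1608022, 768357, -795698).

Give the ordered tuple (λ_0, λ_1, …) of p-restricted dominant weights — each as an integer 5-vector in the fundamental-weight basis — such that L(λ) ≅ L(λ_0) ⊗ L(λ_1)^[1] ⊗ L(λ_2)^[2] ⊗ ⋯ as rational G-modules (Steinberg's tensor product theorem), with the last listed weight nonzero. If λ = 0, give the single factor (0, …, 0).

Converting to the ω-basis (c_i = row i of M dotted with v = (-753241, 217620, -1608022, 768357, -795698)):
  c_1 = (0)·(-753241) + (1)·(217620) + (1)·(-1608022) + (2)·(768357) + (0)·(-795698) = 146312
  c_2 = (0)·(-753241) + (1)·(217620) + (0)·(-1608022) + (0)·(768357) + (0)·(-795698) = 217620
  c_3 = (-1)·(-753241) + (-2)·(217620) + (-1)·(-1608022) + (0)·(768357) + (2)·(-795698) = 334627
  c_4 = (0)·(-753241) + (-3)·(217620) + (-3)·(-1608022) + (-6)·(768357) + (-1)·(-795698) = 356762
  c_5 = (2)·(-753241) + (4)·(217620) + (2)·(-1608022) + (1)·(768357) + (-4)·(-795698) = 99103
p = 13; digits c_i = Σ_j d_{ij}·13^j, 0 ≤ d_{ij} < 13:
  c_1 = 146312 = 10·13^0 + 9·13^1 + 7·13^2 + 1·13^3 + 5·13^4
  c_2 = 217620 = 0·13^0 + 9·13^1 + 0·13^2 + 8·13^3 + 7·13^4
  c_3 = 334627 = 7·13^0 + 0·13^1 + 4·13^2 + 9·13^3 + 11·13^4
  c_4 = 356762 = 3·13^0 + 0·13^1 + 5·13^2 + 6·13^3 + 12·13^4
  c_5 = 99103 = 4·13^0 + 5·13^1 + 1·13^2 + 6·13^3 + 3·13^4
Factor λ_0 = (10, 0, 7, 3, 4)
Factor λ_1 = (9, 9, 0, 0, 5)
Factor λ_2 = (7, 0, 4, 5, 1)
Factor λ_3 = (1, 8, 9, 6, 6)
Factor λ_4 = (5, 7, 11, 12, 3)

((10, 0, 7, 3, 4), (9, 9, 0, 0, 5), (7, 0, 4, 5, 1), (1, 8, 9, 6, 6), (5, 7, 11, 12, 3))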